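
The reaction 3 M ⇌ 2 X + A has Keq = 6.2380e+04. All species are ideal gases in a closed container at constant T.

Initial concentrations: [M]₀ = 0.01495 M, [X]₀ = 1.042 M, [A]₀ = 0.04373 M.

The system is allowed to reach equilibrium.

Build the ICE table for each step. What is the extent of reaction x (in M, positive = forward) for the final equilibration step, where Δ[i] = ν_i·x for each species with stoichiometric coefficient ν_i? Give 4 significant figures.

x = 0.001889 M

Q₀ = 1.4210e+04 vs Keq = 6.2380e+04 ⇒ Q<K, forward
Step 1:
                    M           X           A
  init        0.01495       1.042     0.04373
  Δ         -0.005668    0.003778    0.001889
  eq         0.009282       1.046     0.04562
  solve Keq expr → x = 0.001889; check Q = 6.2380e+04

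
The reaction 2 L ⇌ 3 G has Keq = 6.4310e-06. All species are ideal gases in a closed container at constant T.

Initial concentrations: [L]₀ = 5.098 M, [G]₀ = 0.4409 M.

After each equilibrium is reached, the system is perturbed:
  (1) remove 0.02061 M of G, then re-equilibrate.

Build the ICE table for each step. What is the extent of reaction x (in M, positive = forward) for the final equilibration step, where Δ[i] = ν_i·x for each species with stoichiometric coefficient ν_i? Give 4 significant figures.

x = 0.006838 M

Q₀ = 0.003298 vs Keq = 6.4310e-06 ⇒ Q>K, reverse
Step 1:
                  L         G
  I           5.098    0.4409
  C           0.256    -0.384
  E           5.354   0.05691
  solve Keq expr → x = -0.128; check Q = 6.4310e-06
Then remove 0.02061 M of G.
Step 2:
                  L         G
  I           5.354    0.0363
  C        -0.01368   0.02051
  E            5.34   0.05682
  solve Keq expr → x = 0.006838; check Q = 6.4310e-06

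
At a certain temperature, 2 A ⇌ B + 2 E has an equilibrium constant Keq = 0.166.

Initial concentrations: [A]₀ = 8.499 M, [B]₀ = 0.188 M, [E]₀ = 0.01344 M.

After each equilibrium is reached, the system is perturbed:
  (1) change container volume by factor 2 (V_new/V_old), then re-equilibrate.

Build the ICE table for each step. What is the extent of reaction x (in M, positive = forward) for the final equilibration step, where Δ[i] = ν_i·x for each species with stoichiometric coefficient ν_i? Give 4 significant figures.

Q₀ = 4.7013e-07 vs Keq = 0.166 ⇒ Q<K, forward
Step 1:
                   A          B          E
  Initial      8.499      0.188    0.01344
  Change      -2.227      1.113      2.227
  Equil        6.272      1.301       2.24
  solve Keq expr → x = 1.113; check Q = 0.166
Then change container volume by factor 2 (V_new/V_old).
Step 2:
                   A          B          E
  Initial      3.136     0.6507       1.12
  Change     -0.2316     0.1158     0.2316
  Equil        2.905     0.7665      1.352
  solve Keq expr → x = 0.1158; check Q = 0.166

x = 0.1158 M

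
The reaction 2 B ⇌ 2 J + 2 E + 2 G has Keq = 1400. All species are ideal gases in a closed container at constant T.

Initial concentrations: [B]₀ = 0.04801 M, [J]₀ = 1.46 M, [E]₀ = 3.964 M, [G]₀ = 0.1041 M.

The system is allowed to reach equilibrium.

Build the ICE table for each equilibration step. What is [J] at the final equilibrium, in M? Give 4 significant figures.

Q₀ = 157.5 vs Keq = 1400 ⇒ Q<K, forward
Step 1:
                  B         J         E         G
  I         0.04801      1.46     3.964    0.1041
  C        -0.02718   0.02718   0.02718   0.02718
  E         0.02083     1.487     3.991    0.1313
  solve Keq expr → x = 0.01359; check Q = 1400

[J]_eq = 1.487 M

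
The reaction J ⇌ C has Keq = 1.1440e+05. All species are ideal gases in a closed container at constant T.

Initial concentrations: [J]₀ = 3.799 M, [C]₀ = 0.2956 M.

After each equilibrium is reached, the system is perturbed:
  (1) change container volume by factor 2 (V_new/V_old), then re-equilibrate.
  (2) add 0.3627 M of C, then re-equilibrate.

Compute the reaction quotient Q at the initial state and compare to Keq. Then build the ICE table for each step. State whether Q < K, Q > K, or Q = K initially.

Q₀ = 0.07781; Q < K (proceeds forward)

Q₀ = 0.07781 vs Keq = 1.1440e+05 ⇒ Q<K, forward
Step 1:
                   J          C
  I            3.799     0.2956
  C           -3.799      3.799
  E       3.5792e-05      4.095
  solve Keq expr → x = 3.799; check Q = 1.1440e+05
Then change container volume by factor 2 (V_new/V_old).
Step 2:
                   J          C
  I       1.7896e-05      2.047
  C                0          0
  E       1.7896e-05      2.047
  solve Keq expr → x = 0; check Q = 1.1440e+05
Then add 0.3627 M of C.
Step 3:
                   J          C
  I       1.7896e-05       2.41
  C       3.1704e-06 -3.1704e-06
  E       2.1066e-05       2.41
  solve Keq expr → x = -3.1704e-06; check Q = 1.1440e+05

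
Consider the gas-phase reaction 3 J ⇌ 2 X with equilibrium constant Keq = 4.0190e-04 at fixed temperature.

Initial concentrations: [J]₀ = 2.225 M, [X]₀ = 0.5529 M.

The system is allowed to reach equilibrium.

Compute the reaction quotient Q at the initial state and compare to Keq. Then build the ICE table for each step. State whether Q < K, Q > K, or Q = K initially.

Q₀ = 0.02775; Q > K (proceeds reverse)

Q₀ = 0.02775 vs Keq = 4.0190e-04 ⇒ Q>K, reverse
Step 1:
                    J           X
  Initial       2.225      0.5529
  Change       0.6804     -0.4536
  Equil         2.905     0.09928
  solve Keq expr → x = -0.2268; check Q = 4.0190e-04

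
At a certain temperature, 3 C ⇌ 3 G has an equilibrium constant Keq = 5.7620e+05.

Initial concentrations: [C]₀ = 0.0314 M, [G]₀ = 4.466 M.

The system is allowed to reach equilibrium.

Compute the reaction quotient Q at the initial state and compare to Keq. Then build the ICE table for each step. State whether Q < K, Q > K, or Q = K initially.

Q₀ = 2.8772e+06 vs Keq = 5.7620e+05 ⇒ Q>K, reverse
Step 1:
                  C         G
  init       0.0314     4.466
  Δ         0.02201  -0.02201
  eq        0.05341     4.444
  solve Keq expr → x = -0.007335; check Q = 5.7620e+05

Q₀ = 2.8772e+06; Q > K (proceeds reverse)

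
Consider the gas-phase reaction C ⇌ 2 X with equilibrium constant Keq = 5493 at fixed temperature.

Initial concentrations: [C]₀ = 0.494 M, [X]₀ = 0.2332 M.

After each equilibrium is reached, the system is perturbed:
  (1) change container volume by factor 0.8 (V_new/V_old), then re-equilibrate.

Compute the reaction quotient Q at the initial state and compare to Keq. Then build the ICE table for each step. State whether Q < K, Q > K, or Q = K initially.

Q₀ = 0.1101; Q < K (proceeds forward)

Q₀ = 0.1101 vs Keq = 5493 ⇒ Q<K, forward
Step 1:
                   C          X
  init         0.494     0.2332
  Δ          -0.4937     0.9875
  eq      2.7126e-04      1.221
  solve Keq expr → x = 0.4937; check Q = 5493
Then change container volume by factor 0.8 (V_new/V_old).
Step 2:
                   C          X
  init    3.3907e-04      1.526
  Δ       8.4673e-05 -1.6935e-04
  eq      4.2374e-04      1.526
  solve Keq expr → x = -8.4673e-05; check Q = 5493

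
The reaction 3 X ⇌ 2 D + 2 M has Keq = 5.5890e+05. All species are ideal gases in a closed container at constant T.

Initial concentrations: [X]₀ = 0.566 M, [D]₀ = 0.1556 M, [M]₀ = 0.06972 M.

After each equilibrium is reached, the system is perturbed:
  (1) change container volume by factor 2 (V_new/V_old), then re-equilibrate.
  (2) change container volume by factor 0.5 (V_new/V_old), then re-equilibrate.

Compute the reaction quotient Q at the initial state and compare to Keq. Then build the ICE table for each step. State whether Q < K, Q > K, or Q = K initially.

Q₀ = 6.4906e-04; Q < K (proceeds forward)

Q₀ = 6.4906e-04 vs Keq = 5.5890e+05 ⇒ Q<K, forward
Step 1:
                    X           D           M
  I             0.566      0.1556     0.06972
  C           -0.5614      0.3742      0.3742
  E          0.004626      0.5298       0.444
  solve Keq expr → x = 0.1871; check Q = 5.5890e+05
Then change container volume by factor 2 (V_new/V_old).
Step 2:
                    X           D           M
  I          0.002313      0.2649       0.222
  C       -4.7399e-04  3.1599e-04  3.1599e-04
  E          0.001839      0.2652      0.2223
  solve Keq expr → x = 1.5800e-04; check Q = 5.5890e+05
Then change container volume by factor 0.5 (V_new/V_old).
Step 3:
                    X           D           M
  I          0.003678      0.5305      0.4446
  C        9.4798e-04 -6.3199e-04 -6.3199e-04
  E          0.004626      0.5298       0.444
  solve Keq expr → x = -3.1599e-04; check Q = 5.5890e+05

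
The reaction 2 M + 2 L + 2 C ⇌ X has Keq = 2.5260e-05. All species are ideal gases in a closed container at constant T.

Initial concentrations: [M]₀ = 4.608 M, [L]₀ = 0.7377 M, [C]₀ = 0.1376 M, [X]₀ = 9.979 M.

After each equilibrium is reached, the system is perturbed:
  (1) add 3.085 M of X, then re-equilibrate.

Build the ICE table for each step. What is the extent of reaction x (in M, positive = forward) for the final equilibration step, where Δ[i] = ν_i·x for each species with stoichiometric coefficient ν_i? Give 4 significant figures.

x = -0.2365 M

Q₀ = 45.61 vs Keq = 2.5260e-05 ⇒ Q>K, reverse
Step 1:
                    M           L           C           X
  Initial       4.608      0.7377      0.1376       9.979
  Change         6.42        6.42        6.42       -3.21
  Equil         11.03       7.158       6.558       6.769
  solve Keq expr → x = -3.21; check Q = 2.5260e-05
Then add 3.085 M of X.
Step 2:
                    M           L           C           X
  Initial       11.03       7.158       6.558       9.854
  Change        0.473       0.473       0.473     -0.2365
  Equil          11.5       7.631       7.031       9.617
  solve Keq expr → x = -0.2365; check Q = 2.5260e-05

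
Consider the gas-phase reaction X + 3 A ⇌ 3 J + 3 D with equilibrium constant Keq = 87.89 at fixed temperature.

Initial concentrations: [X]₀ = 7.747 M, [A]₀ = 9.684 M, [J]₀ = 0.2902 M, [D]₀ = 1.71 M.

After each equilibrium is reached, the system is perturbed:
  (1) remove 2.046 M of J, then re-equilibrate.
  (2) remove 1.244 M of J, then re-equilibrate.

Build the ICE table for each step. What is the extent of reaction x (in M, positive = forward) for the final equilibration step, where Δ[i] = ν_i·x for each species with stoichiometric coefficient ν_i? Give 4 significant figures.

Q₀ = 1.7369e-05 vs Keq = 87.89 ⇒ Q<K, forward
Step 1:
                  X         A         J         D
  I           7.747     9.684    0.2902      1.71
  C          -1.707     -5.12      5.12      5.12
  E            6.04     4.564      5.41      6.83
  solve Keq expr → x = 1.707; check Q = 87.89
Then remove 2.046 M of J.
Step 2:
                  X         A         J         D
  I            6.04     4.564     3.364      6.83
  C         -0.2378   -0.7135    0.7135    0.7135
  E           5.802      3.85     4.078     7.544
  solve Keq expr → x = 0.2378; check Q = 87.89
Then remove 1.244 M of J.
Step 3:
                  X         A         J         D
  I           5.802      3.85     2.834     7.544
  C         -0.1615   -0.4844    0.4844    0.4844
  E           5.641     3.366     3.318     8.028
  solve Keq expr → x = 0.1615; check Q = 87.89

x = 0.1615 M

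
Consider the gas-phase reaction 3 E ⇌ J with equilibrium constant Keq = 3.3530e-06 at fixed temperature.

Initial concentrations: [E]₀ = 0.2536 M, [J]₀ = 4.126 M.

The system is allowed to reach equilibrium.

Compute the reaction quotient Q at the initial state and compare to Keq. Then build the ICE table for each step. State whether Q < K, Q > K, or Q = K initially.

Q₀ = 253; Q > K (proceeds reverse)

Q₀ = 253 vs Keq = 3.3530e-06 ⇒ Q>K, reverse
Step 1:
                    E           J
  Initial      0.2536       4.126
  Change        12.36      -4.119
  Equil         12.61    0.006726
  solve Keq expr → x = -4.119; check Q = 3.3530e-06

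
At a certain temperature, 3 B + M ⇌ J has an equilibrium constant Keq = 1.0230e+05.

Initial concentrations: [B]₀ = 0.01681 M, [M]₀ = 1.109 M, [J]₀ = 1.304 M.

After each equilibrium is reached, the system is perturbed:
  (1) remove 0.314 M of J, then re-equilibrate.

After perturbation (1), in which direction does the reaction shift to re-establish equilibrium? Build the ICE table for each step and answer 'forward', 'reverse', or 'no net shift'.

Q₀ = 2.4754e+05 vs Keq = 1.0230e+05 ⇒ Q>K, reverse
Step 1:
                    B           M           J
  I           0.01681       1.109       1.304
  C          0.005734    0.001911   -0.001911
  E           0.02254       1.111       1.302
  solve Keq expr → x = -0.001911; check Q = 1.0230e+05
Then remove 0.314 M of J.
Step 2:
                    B           M           J
  I           0.02254       1.111      0.9881
  C         -0.001973 -6.5752e-04  6.5752e-04
  E           0.02057        1.11      0.9887
  solve Keq expr → x = 6.5752e-04; check Q = 1.0230e+05

Direction: forward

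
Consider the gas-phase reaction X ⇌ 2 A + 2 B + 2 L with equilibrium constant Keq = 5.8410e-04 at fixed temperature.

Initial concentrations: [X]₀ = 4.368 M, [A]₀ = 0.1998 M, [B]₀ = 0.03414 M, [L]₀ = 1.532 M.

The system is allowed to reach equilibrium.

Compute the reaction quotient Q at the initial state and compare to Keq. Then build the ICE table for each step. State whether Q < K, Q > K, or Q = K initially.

Q₀ = 2.5001e-05; Q < K (proceeds forward)

Q₀ = 2.5001e-05 vs Keq = 5.8410e-04 ⇒ Q<K, forward
Step 1:
                   X          A          B          L
  I            4.368     0.1998    0.03414      1.532
  C          -0.0391     0.0782     0.0782     0.0782
  E            4.329      0.278     0.1123       1.61
  solve Keq expr → x = 0.0391; check Q = 5.8410e-04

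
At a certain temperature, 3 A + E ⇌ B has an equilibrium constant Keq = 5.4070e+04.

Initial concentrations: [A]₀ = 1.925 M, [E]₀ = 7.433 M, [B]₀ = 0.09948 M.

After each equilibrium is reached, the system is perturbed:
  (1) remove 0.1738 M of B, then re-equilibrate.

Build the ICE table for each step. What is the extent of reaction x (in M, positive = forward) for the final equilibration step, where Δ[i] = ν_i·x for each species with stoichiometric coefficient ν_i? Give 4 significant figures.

x = 3.5961e-04 M

Q₀ = 0.001876 vs Keq = 5.4070e+04 ⇒ Q<K, forward
Step 1:
                    A           E           B
  Initial       1.925       7.433     0.09948
  Change       -1.912     -0.6375      0.6375
  Equil       0.01261       6.796      0.7369
  solve Keq expr → x = 0.6375; check Q = 5.4070e+04
Then remove 0.1738 M of B.
Step 2:
                    A           E           B
  Initial     0.01261       6.796      0.5631
  Change    -0.001079 -3.5961e-04  3.5961e-04
  Equil       0.01153       6.795      0.5635
  solve Keq expr → x = 3.5961e-04; check Q = 5.4070e+04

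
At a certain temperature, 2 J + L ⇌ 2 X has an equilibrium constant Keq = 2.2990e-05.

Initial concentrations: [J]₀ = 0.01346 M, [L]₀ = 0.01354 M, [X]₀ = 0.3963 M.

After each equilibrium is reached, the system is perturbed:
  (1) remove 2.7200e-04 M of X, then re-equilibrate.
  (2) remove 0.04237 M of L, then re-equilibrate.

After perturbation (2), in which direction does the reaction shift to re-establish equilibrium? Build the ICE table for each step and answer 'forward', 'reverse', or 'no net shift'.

Direction: reverse

Q₀ = 6.4023e+04 vs Keq = 2.2990e-05 ⇒ Q>K, reverse
Step 1:
                  J         L         X
  Initial   0.01346   0.01354    0.3963
  Change     0.3954    0.1977   -0.3954
  Equil      0.4089    0.2112 9.0101e-04
  solve Keq expr → x = -0.1977; check Q = 2.2990e-05
Then remove 2.7200e-04 M of X.
Step 2:
                  J         L         X
  Initial    0.4089    0.2112 6.2901e-04
  Change  -2.7111e-04 -1.3556e-04 2.7111e-04
  Equil      0.4086    0.2111 9.0013e-04
  solve Keq expr → x = 1.3556e-04; check Q = 2.2990e-05
Then remove 0.04237 M of L.
Step 3:
                  J         L         X
  Initial    0.4086    0.1687 9.0013e-04
  Change  9.5084e-05 4.7542e-05 -9.5084e-05
  Equil      0.4087    0.1688 8.0504e-04
  solve Keq expr → x = -4.7542e-05; check Q = 2.2990e-05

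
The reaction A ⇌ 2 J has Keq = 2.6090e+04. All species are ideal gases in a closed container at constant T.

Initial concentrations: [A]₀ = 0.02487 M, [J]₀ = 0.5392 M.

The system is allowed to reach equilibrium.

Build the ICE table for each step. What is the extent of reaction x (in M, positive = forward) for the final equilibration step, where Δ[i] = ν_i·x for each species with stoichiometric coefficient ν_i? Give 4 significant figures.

Q₀ = 11.69 vs Keq = 2.6090e+04 ⇒ Q<K, forward
Step 1:
                    A           J
  Initial     0.02487      0.5392
  Change     -0.02486     0.04971
  Equil    1.3293e-05      0.5889
  solve Keq expr → x = 0.02486; check Q = 2.6090e+04

x = 0.02486 M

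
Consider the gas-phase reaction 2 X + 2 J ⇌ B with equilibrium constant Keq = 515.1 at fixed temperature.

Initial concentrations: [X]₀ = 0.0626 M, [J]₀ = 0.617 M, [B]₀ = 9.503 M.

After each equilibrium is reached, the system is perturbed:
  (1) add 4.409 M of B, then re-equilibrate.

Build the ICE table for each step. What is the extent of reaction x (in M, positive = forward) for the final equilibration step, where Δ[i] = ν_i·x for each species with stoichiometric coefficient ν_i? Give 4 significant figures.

x = -0.01498 M

Q₀ = 6370 vs Keq = 515.1 ⇒ Q>K, reverse
Step 1:
                   X          J          B
  I           0.0626      0.617      9.503
  C           0.1209     0.1209   -0.06044
  E           0.1835     0.7379      9.443
  solve Keq expr → x = -0.06044; check Q = 515.1
Then add 4.409 M of B.
Step 2:
                   X          J          B
  I           0.1835     0.7379      13.85
  C          0.02996    0.02996   -0.01498
  E           0.2134     0.7678      13.84
  solve Keq expr → x = -0.01498; check Q = 515.1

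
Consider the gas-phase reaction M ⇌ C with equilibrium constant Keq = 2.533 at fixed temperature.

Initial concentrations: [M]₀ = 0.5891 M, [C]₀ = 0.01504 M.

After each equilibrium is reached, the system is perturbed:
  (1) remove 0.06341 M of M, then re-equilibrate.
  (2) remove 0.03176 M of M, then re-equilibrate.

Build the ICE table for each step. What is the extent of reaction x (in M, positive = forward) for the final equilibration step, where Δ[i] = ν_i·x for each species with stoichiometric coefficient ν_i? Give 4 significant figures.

x = -0.02277 M

Q₀ = 0.02553 vs Keq = 2.533 ⇒ Q<K, forward
Step 1:
                  M         C
  I          0.5891   0.01504
  C         -0.4181    0.4181
  E           0.171    0.4331
  solve Keq expr → x = 0.4181; check Q = 2.533
Then remove 0.06341 M of M.
Step 2:
                  M         C
  I          0.1076    0.4331
  C         0.04546  -0.04546
  E          0.1531    0.3877
  solve Keq expr → x = -0.04546; check Q = 2.533
Then remove 0.03176 M of M.
Step 3:
                  M         C
  I          0.1213    0.3877
  C         0.02277  -0.02277
  E          0.1441    0.3649
  solve Keq expr → x = -0.02277; check Q = 2.533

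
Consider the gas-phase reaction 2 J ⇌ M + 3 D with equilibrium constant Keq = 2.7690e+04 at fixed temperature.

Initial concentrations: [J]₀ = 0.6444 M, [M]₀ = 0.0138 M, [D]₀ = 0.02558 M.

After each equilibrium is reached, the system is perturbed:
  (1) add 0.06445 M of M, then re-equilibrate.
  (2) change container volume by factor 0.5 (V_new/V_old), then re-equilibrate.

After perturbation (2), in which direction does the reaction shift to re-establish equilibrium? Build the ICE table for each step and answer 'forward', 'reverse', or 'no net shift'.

Direction: reverse

Q₀ = 5.5625e-07 vs Keq = 2.7690e+04 ⇒ Q<K, forward
Step 1:
                    J           M           D
  init         0.6444      0.0138     0.02558
  Δ            -0.641      0.3205      0.9615
  eq         0.003407      0.3343      0.9871
  solve Keq expr → x = 0.3205; check Q = 2.7690e+04
Then add 0.06445 M of M.
Step 2:
                    J           M           D
  init       0.003407      0.3987      0.9871
  Δ        3.1064e-04 -1.5532e-04 -4.6596e-04
  eq         0.003718      0.3986      0.9866
  solve Keq expr → x = -1.5532e-04; check Q = 2.7690e+04
Then change container volume by factor 0.5 (V_new/V_old).
Step 3:
                    J           M           D
  init       0.007436      0.7972       1.973
  Δ          0.007279    -0.00364    -0.01092
  eq          0.01472      0.7935       1.962
  solve Keq expr → x = -0.00364; check Q = 2.7690e+04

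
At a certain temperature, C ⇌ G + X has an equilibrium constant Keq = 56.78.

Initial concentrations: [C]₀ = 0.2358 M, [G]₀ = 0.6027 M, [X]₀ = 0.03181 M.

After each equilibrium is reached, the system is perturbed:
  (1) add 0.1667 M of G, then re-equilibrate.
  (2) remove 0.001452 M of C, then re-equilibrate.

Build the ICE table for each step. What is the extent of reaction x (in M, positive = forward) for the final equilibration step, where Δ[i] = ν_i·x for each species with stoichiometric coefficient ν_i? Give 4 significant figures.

x = -0.00142 M

Q₀ = 0.08131 vs Keq = 56.78 ⇒ Q<K, forward
Step 1:
                   C          G          X
  init        0.2358     0.6027    0.03181
  Δ          -0.2319     0.2319     0.2319
  eq        0.003877     0.8346     0.2637
  solve Keq expr → x = 0.2319; check Q = 56.78
Then add 0.1667 M of G.
Step 2:
                   C          G          X
  init      0.003877      1.001     0.2637
  Δ       7.5743e-04 -7.5743e-04 -7.5743e-04
  eq        0.004634      1.001      0.263
  solve Keq expr → x = -7.5743e-04; check Q = 56.78
Then remove 0.001452 M of C.
Step 3:
                   C          G          X
  init      0.003182      1.001      0.263
  Δ          0.00142   -0.00142   -0.00142
  eq        0.004603     0.9991     0.2616
  solve Keq expr → x = -0.00142; check Q = 56.78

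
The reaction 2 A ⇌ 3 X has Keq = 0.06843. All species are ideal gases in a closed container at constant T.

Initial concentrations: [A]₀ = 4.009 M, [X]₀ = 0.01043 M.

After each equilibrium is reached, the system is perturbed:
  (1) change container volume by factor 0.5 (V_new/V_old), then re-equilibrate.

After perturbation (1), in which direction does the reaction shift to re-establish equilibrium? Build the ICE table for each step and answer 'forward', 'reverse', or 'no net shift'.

Q₀ = 7.0596e-08 vs Keq = 0.06843 ⇒ Q<K, forward
Step 1:
                   A          X
  I            4.009    0.01043
  C          -0.6095     0.9143
  E            3.399     0.9247
  solve Keq expr → x = 0.3048; check Q = 0.06843
Then change container volume by factor 0.5 (V_new/V_old).
Step 2:
                   A          X
  I            6.799      1.849
  C           0.2322    -0.3483
  E            7.031      1.501
  solve Keq expr → x = -0.1161; check Q = 0.06843

Direction: reverse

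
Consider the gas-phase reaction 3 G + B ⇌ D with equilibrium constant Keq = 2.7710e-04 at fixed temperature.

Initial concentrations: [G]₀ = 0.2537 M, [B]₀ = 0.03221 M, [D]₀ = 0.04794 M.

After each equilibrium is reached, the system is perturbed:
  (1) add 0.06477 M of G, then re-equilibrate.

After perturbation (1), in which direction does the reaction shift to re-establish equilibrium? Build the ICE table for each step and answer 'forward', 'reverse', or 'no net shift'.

Q₀ = 91.15 vs Keq = 2.7710e-04 ⇒ Q>K, reverse
Step 1:
                  G         B         D
  I          0.2537   0.03221   0.04794
  C          0.1438   0.04794  -0.04794
  E          0.3975   0.08015 1.3951e-06
  solve Keq expr → x = -0.04794; check Q = 2.7710e-04
Then add 0.06477 M of G.
Step 2:
                  G         B         D
  I          0.4623   0.08015 1.3951e-06
  C       -2.3970e-06 -7.9901e-07 7.9901e-07
  E          0.4623   0.08015 2.1941e-06
  solve Keq expr → x = 7.9901e-07; check Q = 2.7710e-04

Direction: forward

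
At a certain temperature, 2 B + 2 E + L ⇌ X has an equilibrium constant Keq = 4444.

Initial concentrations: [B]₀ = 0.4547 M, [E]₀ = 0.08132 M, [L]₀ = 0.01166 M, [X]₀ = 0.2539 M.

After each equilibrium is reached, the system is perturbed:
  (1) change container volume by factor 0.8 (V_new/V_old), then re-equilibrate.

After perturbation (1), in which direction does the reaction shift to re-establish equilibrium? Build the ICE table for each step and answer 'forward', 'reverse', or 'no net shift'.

Direction: forward

Q₀ = 1.5926e+04 vs Keq = 4444 ⇒ Q>K, reverse
Step 1:
                   B          E          L          X
  init        0.4547    0.08132    0.01166     0.2539
  Δ          0.02188    0.02188    0.01094   -0.01094
  eq          0.4766     0.1032     0.0226      0.243
  solve Keq expr → x = -0.01094; check Q = 4444
Then change container volume by factor 0.8 (V_new/V_old).
Step 2:
                   B          E          L          X
  init        0.5957      0.129    0.02825     0.3037
  Δ         -0.02035   -0.02035   -0.01018    0.01018
  eq          0.5754     0.1086    0.01807     0.3139
  solve Keq expr → x = 0.01018; check Q = 4444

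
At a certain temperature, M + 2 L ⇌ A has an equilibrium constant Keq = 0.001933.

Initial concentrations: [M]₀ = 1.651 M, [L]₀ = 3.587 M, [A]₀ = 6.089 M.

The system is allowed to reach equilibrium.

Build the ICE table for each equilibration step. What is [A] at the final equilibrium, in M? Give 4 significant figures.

Q₀ = 0.2866 vs Keq = 0.001933 ⇒ Q>K, reverse
Step 1:
                  M         L         A
  Initial     1.651     3.587     6.089
  Change      4.343     8.687    -4.343
  Equil       5.994     12.27     1.746
  solve Keq expr → x = -4.343; check Q = 0.001933

[A]_eq = 1.746 M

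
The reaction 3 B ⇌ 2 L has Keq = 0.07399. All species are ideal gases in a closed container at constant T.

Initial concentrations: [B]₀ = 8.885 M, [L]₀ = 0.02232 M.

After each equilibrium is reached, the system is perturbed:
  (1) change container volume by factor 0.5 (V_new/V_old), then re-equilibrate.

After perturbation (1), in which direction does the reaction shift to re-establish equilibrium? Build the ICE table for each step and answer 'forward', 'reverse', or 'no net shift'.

Q₀ = 7.1026e-07 vs Keq = 0.07399 ⇒ Q<K, forward
Step 1:
                    B           L
  Initial       8.885     0.02232
  Change       -4.159       2.773
  Equil         4.726       2.795
  solve Keq expr → x = 1.386; check Q = 0.07399
Then change container volume by factor 0.5 (V_new/V_old).
Step 2:
                    B           L
  Initial       9.452        5.59
  Change       -1.232      0.8213
  Equil          8.22       6.411
  solve Keq expr → x = 0.4107; check Q = 0.07399

Direction: forward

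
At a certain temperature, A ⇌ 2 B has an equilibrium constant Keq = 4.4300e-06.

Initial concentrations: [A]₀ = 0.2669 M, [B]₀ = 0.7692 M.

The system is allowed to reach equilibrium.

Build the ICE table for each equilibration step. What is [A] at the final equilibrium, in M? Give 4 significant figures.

[A]_eq = 0.6507 M

Q₀ = 2.217 vs Keq = 4.4300e-06 ⇒ Q>K, reverse
Step 1:
                   A          B
  I           0.2669     0.7692
  C           0.3838    -0.7675
  E           0.6507   0.001698
  solve Keq expr → x = -0.3838; check Q = 4.4300e-06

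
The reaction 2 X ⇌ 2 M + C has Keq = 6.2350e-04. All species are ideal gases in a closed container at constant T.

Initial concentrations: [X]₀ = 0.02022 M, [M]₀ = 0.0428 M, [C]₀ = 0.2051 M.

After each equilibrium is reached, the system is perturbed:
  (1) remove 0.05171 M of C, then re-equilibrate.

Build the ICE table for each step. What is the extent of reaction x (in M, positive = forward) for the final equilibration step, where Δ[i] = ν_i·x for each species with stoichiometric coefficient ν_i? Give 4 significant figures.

x = 2.8509e-04 M

Q₀ = 0.9189 vs Keq = 6.2350e-04 ⇒ Q>K, reverse
Step 1:
                    X           M           C
  Initial     0.02022      0.0428      0.2051
  Change      0.03935    -0.03935    -0.01967
  Equil       0.05957    0.003454      0.1854
  solve Keq expr → x = -0.01967; check Q = 6.2350e-04
Then remove 0.05171 M of C.
Step 2:
                    X           M           C
  Initial     0.05957    0.003454      0.1337
  Change  -5.7018e-04  5.7018e-04  2.8509e-04
  Equil         0.059    0.004024       0.134
  solve Keq expr → x = 2.8509e-04; check Q = 6.2350e-04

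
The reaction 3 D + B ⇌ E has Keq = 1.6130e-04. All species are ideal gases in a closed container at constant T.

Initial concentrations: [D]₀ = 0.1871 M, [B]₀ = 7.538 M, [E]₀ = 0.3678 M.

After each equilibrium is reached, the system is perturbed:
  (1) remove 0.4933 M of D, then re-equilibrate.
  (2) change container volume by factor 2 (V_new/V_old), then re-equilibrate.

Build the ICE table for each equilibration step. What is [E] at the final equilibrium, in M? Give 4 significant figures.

[E]_eq = 4.0342e-05 M

Q₀ = 7.45 vs Keq = 1.6130e-04 ⇒ Q>K, reverse
Step 1:
                   D          B          E
  init        0.1871      7.538     0.3678
  Δ            1.095     0.3651    -0.3651
  eq           1.282      7.903   0.002689
  solve Keq expr → x = -0.3651; check Q = 1.6130e-04
Then remove 0.4933 M of D.
Step 2:
                   D          B          E
  init        0.7891      7.903   0.002689
  Δ         0.006142   0.002047  -0.002047
  eq          0.7953      7.905 6.4135e-04
  solve Keq expr → x = -0.002047; check Q = 1.6130e-04
Then change container volume by factor 2 (V_new/V_old).
Step 3:
                   D          B          E
  init        0.3976      3.953 3.2068e-04
  Δ       8.4101e-04 2.8034e-04 -2.8034e-04
  eq          0.3985      3.953 4.0342e-05
  solve Keq expr → x = -2.8034e-04; check Q = 1.6130e-04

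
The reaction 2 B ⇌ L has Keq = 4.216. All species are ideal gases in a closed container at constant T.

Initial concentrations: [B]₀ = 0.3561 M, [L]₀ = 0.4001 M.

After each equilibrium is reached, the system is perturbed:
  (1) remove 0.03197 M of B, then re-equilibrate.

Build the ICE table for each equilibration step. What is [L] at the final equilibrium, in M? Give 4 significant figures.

Q₀ = 3.155 vs Keq = 4.216 ⇒ Q<K, forward
Step 1:
                  B         L
  Initial    0.3561    0.4001
  Change   -0.04037   0.02018
  Equil      0.3157    0.4203
  solve Keq expr → x = 0.02018; check Q = 4.216
Then remove 0.03197 M of B.
Step 2:
                  B         L
  Initial    0.2838    0.4203
  Change    0.02688  -0.01344
  Equil      0.3106    0.4068
  solve Keq expr → x = -0.01344; check Q = 4.216

[L]_eq = 0.4068 M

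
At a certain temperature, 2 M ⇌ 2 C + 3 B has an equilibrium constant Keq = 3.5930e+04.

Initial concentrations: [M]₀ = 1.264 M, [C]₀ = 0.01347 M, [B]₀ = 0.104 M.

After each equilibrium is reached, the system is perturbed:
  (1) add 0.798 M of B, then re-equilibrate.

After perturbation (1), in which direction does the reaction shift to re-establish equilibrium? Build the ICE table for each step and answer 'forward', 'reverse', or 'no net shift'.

Direction: reverse

Q₀ = 1.2774e-07 vs Keq = 3.5930e+04 ⇒ Q<K, forward
Step 1:
                  M         C         B
  Initial     1.264   0.01347     0.104
  Change     -1.246     1.246     1.868
  Equil      0.0184     1.259     1.972
  solve Keq expr → x = 0.6228; check Q = 3.5930e+04
Then add 0.798 M of B.
Step 2:
                  M         C         B
  Initial    0.0184     1.259      2.77
  Change    0.01166  -0.01166  -0.01749
  Equil     0.03006     1.247     2.753
  solve Keq expr → x = -0.005829; check Q = 3.5930e+04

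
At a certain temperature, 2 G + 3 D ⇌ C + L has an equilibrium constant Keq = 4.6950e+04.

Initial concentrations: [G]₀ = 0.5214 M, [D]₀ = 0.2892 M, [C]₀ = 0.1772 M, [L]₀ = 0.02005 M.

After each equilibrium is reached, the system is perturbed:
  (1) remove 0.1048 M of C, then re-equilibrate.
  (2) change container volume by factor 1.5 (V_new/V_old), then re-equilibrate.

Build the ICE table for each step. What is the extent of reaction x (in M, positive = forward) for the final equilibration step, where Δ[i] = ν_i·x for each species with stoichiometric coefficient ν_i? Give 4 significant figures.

x = -0.001565 M

Q₀ = 0.5403 vs Keq = 4.6950e+04 ⇒ Q<K, forward
Step 1:
                   G          D          C          L
  Initial     0.5214     0.2892     0.1772    0.02005
  Change     -0.1811    -0.2716    0.09054    0.09054
  Equil       0.3403    0.01759     0.2677     0.1106
  solve Keq expr → x = 0.09054; check Q = 4.6950e+04
Then remove 0.1048 M of C.
Step 2:
                   G          D          C          L
  Initial     0.3403    0.01759     0.1629     0.1106
  Change   -0.001713  -0.002569 8.5637e-04 8.5637e-04
  Equil       0.3386    0.01502     0.1638     0.1114
  solve Keq expr → x = 8.5637e-04; check Q = 4.6950e+04
Then change container volume by factor 1.5 (V_new/V_old).
Step 3:
                   G          D          C          L
  Initial     0.2257    0.01002     0.1092    0.07429
  Change     0.00313   0.004694  -0.001565  -0.001565
  Equil       0.2289    0.01471     0.1076    0.07273
  solve Keq expr → x = -0.001565; check Q = 4.6950e+04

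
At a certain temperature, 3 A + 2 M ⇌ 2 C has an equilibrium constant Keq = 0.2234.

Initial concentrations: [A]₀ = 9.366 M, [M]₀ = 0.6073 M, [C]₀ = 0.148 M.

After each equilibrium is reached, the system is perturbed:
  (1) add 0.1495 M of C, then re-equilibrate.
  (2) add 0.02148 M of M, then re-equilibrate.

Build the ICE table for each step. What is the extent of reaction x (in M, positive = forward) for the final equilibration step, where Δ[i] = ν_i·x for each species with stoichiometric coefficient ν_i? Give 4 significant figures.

Q₀ = 7.2286e-05 vs Keq = 0.2234 ⇒ Q<K, forward
Step 1:
                  A         M         C
  I           9.366    0.6073     0.148
  C         -0.8225   -0.5483    0.5483
  E           8.544   0.05899    0.6963
  solve Keq expr → x = 0.2742; check Q = 0.2234
Then add 0.1495 M of C.
Step 2:
                  A         M         C
  I           8.544   0.05899    0.8458
  C         0.01722   0.01148  -0.01148
  E           8.561   0.07047    0.8343
  solve Keq expr → x = -0.00574; check Q = 0.2234
Then add 0.02148 M of M.
Step 3:
                  A         M         C
  I           8.561   0.09195    0.8343
  C         -0.0292  -0.01947   0.01947
  E           8.532   0.07249    0.8538
  solve Keq expr → x = 0.009733; check Q = 0.2234

x = 0.009733 M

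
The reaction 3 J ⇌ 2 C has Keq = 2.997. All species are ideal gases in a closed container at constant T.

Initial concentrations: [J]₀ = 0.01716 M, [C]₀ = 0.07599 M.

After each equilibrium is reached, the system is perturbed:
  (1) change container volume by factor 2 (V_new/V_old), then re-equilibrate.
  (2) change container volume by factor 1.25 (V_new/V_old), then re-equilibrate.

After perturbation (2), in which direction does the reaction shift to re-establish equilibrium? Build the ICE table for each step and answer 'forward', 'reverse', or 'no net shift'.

Q₀ = 1143 vs Keq = 2.997 ⇒ Q>K, reverse
Step 1:
                    J           C
  init        0.01716     0.07599
  Δ            0.0592    -0.03946
  eq          0.07636     0.03653
  solve Keq expr → x = -0.01973; check Q = 2.997
Then change container volume by factor 2 (V_new/V_old).
Step 2:
                    J           C
  init        0.03818     0.01826
  Δ            0.0045      -0.003
  eq          0.04268     0.01526
  solve Keq expr → x = -0.0015; check Q = 2.997
Then change container volume by factor 1.25 (V_new/V_old).
Step 3:
                    J           C
  init        0.03414     0.01221
  Δ          0.001121 -7.4704e-04
  eq          0.03526     0.01146
  solve Keq expr → x = -3.7352e-04; check Q = 2.997

Direction: reverse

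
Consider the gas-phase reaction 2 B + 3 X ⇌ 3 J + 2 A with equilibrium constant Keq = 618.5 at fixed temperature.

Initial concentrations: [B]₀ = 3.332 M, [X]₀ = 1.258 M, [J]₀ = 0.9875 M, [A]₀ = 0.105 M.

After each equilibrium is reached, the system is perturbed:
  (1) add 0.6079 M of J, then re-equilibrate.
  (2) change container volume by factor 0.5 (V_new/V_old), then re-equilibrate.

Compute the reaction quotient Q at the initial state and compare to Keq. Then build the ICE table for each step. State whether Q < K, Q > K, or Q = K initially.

Q₀ = 4.8033e-04; Q < K (proceeds forward)

Q₀ = 4.8033e-04 vs Keq = 618.5 ⇒ Q<K, forward
Step 1:
                   B          X          J          A
  Initial      3.332      1.258     0.9875      0.105
  Change     -0.7584     -1.138      1.138     0.7584
  Equil        2.574     0.1204      2.125     0.8634
  solve Keq expr → x = 0.3792; check Q = 618.5
Then add 0.6079 M of J.
Step 2:
                   B          X          J          A
  Initial      2.574     0.1204      2.733     0.8634
  Change     0.01977    0.02965   -0.02965   -0.01977
  Equil        2.593     0.1501      2.703     0.8436
  solve Keq expr → x = -0.009884; check Q = 618.5
Then change container volume by factor 0.5 (V_new/V_old).
Step 3:
                   B          X          J          A
  Initial      5.187     0.3001      5.407      1.687
  Change           0          0          0          0
  Equil        5.187     0.3001      5.407      1.687
  solve Keq expr → x = 0; check Q = 618.5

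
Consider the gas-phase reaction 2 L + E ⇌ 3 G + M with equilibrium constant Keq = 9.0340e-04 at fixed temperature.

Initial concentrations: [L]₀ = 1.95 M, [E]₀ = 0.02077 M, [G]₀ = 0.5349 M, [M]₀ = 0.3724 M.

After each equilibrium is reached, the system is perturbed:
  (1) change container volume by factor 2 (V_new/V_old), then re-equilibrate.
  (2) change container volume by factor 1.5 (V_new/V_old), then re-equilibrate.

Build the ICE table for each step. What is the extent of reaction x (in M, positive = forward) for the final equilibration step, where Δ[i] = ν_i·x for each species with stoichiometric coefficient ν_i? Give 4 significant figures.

Q₀ = 0.7216 vs Keq = 9.0340e-04 ⇒ Q>K, reverse
Step 1:
                    L           E           G           M
  init           1.95     0.02077      0.5349      0.3724
  Δ            0.2627      0.1314     -0.3941     -0.1314
  eq            2.213      0.1521      0.1408       0.241
  solve Keq expr → x = -0.1314; check Q = 9.0340e-04
Then change container volume by factor 2 (V_new/V_old).
Step 2:
                    L           E           G           M
  init          1.106     0.07607      0.0704      0.1205
  Δ         -0.009801     -0.0049      0.0147      0.0049
  eq            1.097     0.07117      0.0851      0.1254
  solve Keq expr → x = 0.0049; check Q = 9.0340e-04
Then change container volume by factor 1.5 (V_new/V_old).
Step 3:
                    L           E           G           M
  init          0.731     0.04744     0.05674     0.08361
  Δ         -0.004288   -0.002144    0.006432    0.002144
  eq           0.7268      0.0453     0.06317     0.08576
  solve Keq expr → x = 0.002144; check Q = 9.0340e-04

x = 0.002144 M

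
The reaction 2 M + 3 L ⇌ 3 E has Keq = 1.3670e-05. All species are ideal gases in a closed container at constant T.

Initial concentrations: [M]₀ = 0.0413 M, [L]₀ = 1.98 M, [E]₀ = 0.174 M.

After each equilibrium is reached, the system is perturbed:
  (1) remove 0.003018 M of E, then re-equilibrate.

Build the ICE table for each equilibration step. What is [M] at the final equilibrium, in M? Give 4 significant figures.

[M]_eq = 0.1459 M

Q₀ = 0.3979 vs Keq = 1.3670e-05 ⇒ Q>K, reverse
Step 1:
                    M           L           E
  init         0.0413        1.98       0.174
  Δ            0.1065      0.1597     -0.1597
  eq           0.1478        2.14      0.0143
  solve Keq expr → x = -0.05323; check Q = 1.3670e-05
Then remove 0.003018 M of E.
Step 2:
                    M           L           E
  init         0.1478        2.14     0.01128
  Δ         -0.001917   -0.002875    0.002875
  eq           0.1459       2.137     0.01416
  solve Keq expr → x = 9.5834e-04; check Q = 1.3670e-05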